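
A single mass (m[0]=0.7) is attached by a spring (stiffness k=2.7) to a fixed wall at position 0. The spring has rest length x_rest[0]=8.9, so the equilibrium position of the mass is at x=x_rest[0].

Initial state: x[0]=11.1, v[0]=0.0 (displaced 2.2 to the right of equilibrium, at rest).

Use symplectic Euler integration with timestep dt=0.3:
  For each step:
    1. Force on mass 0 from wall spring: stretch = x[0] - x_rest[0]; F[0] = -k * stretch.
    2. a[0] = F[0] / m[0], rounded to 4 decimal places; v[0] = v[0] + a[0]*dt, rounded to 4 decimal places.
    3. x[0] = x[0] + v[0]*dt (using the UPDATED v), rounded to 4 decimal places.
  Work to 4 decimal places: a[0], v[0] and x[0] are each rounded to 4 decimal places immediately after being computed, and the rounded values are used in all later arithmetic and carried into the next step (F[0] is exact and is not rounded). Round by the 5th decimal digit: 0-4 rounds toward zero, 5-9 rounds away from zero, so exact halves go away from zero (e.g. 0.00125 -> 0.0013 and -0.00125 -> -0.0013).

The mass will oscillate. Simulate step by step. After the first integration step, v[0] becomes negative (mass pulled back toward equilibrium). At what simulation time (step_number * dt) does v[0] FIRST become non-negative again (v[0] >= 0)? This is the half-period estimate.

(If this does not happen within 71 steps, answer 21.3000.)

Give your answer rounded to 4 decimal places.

Answer: 1.8000

Derivation:
Step 0: x=[11.1000] v=[0.0000]
Step 1: x=[10.3363] v=[-2.5457]
Step 2: x=[9.0740] v=[-4.2077]
Step 3: x=[7.7513] v=[-4.4090]
Step 4: x=[6.8274] v=[-3.0798]
Step 5: x=[6.6230] v=[-0.6815]
Step 6: x=[7.2090] v=[1.9533]
First v>=0 after going negative at step 6, time=1.8000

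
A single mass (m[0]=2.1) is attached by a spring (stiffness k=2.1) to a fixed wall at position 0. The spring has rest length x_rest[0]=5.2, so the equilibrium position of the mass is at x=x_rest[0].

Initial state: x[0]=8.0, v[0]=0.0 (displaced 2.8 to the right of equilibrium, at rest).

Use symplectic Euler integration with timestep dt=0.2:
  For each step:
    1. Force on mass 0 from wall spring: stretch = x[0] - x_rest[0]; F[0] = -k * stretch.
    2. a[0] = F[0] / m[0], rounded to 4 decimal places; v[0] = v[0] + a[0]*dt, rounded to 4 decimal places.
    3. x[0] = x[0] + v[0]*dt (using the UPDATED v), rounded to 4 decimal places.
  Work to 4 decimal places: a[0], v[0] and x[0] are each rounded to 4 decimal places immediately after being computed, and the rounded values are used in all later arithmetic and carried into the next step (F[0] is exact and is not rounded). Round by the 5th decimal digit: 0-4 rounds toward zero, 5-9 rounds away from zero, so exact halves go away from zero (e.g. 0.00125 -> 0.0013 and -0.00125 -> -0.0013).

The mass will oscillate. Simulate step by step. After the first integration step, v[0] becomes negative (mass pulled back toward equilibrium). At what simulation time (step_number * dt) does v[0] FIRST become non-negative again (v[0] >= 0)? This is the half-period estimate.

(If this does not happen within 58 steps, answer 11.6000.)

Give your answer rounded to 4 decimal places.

Step 0: x=[8.0000] v=[0.0000]
Step 1: x=[7.8880] v=[-0.5600]
Step 2: x=[7.6685] v=[-1.0976]
Step 3: x=[7.3502] v=[-1.5913]
Step 4: x=[6.9459] v=[-2.0213]
Step 5: x=[6.4718] v=[-2.3705]
Step 6: x=[5.9468] v=[-2.6249]
Step 7: x=[5.3919] v=[-2.7743]
Step 8: x=[4.8294] v=[-2.8127]
Step 9: x=[4.2817] v=[-2.7386]
Step 10: x=[3.7707] v=[-2.5549]
Step 11: x=[3.3169] v=[-2.2690]
Step 12: x=[2.9384] v=[-1.8924]
Step 13: x=[2.6504] v=[-1.4401]
Step 14: x=[2.4644] v=[-0.9302]
Step 15: x=[2.3878] v=[-0.3831]
Step 16: x=[2.4237] v=[0.1793]
First v>=0 after going negative at step 16, time=3.2000

Answer: 3.2000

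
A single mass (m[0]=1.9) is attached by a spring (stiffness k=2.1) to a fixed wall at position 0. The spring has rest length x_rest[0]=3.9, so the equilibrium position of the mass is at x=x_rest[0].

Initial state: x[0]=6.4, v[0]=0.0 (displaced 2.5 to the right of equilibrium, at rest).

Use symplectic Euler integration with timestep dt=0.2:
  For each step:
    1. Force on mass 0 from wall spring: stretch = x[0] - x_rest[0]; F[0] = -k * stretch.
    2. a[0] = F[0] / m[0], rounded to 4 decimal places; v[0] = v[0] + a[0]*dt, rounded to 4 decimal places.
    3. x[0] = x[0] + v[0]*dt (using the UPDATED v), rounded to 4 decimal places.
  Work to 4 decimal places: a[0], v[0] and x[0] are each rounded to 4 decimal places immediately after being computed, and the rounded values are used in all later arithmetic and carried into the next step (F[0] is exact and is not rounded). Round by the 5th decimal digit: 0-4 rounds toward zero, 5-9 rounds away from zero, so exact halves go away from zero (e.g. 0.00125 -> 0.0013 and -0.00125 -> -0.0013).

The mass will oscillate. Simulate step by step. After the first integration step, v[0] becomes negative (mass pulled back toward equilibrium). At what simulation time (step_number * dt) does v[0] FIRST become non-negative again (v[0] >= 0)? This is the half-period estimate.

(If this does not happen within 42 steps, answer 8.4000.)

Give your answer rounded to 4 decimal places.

Answer: 3.0000

Derivation:
Step 0: x=[6.4000] v=[0.0000]
Step 1: x=[6.2895] v=[-0.5526]
Step 2: x=[6.0733] v=[-1.0808]
Step 3: x=[5.7611] v=[-1.5612]
Step 4: x=[5.3666] v=[-1.9726]
Step 5: x=[4.9072] v=[-2.2968]
Step 6: x=[4.4033] v=[-2.5194]
Step 7: x=[3.8772] v=[-2.6307]
Step 8: x=[3.3521] v=[-2.6257]
Step 9: x=[2.8512] v=[-2.5046]
Step 10: x=[2.3966] v=[-2.2728]
Step 11: x=[2.0085] v=[-1.9405]
Step 12: x=[1.7040] v=[-1.5224]
Step 13: x=[1.4966] v=[-1.0370]
Step 14: x=[1.3955] v=[-0.5057]
Step 15: x=[1.4051] v=[0.0479]
First v>=0 after going negative at step 15, time=3.0000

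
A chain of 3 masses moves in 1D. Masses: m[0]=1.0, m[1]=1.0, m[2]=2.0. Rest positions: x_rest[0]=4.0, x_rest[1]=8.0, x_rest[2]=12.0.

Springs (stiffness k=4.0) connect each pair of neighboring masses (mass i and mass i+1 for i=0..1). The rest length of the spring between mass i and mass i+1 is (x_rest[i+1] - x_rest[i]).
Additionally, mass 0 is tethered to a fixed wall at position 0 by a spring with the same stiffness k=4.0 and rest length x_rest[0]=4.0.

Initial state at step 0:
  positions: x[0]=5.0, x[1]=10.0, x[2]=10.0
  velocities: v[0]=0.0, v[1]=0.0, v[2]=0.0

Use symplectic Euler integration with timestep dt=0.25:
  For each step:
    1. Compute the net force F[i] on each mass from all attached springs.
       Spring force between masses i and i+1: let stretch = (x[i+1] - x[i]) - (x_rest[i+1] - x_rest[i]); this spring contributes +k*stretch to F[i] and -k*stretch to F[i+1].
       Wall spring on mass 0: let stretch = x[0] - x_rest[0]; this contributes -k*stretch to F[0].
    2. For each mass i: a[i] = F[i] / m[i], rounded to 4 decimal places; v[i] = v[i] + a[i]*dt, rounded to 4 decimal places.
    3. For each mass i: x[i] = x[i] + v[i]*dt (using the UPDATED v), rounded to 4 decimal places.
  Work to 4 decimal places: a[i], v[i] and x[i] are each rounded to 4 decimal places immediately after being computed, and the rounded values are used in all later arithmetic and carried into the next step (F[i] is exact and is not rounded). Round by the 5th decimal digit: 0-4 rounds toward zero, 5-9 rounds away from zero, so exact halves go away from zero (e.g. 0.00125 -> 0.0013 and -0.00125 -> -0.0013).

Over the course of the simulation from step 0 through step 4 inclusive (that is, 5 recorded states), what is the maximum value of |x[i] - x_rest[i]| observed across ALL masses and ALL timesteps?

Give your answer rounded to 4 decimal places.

Step 0: x=[5.0000 10.0000 10.0000] v=[0.0000 0.0000 0.0000]
Step 1: x=[5.0000 8.7500 10.5000] v=[0.0000 -5.0000 2.0000]
Step 2: x=[4.6875 7.0000 11.2813] v=[-1.2500 -7.0000 3.1250]
Step 3: x=[3.7813 5.7422 12.0274] v=[-3.6250 -5.0312 2.9844]
Step 4: x=[2.4200 5.5655 12.4879] v=[-5.4454 -0.7069 1.8418]
Max displacement = 2.4345

Answer: 2.4345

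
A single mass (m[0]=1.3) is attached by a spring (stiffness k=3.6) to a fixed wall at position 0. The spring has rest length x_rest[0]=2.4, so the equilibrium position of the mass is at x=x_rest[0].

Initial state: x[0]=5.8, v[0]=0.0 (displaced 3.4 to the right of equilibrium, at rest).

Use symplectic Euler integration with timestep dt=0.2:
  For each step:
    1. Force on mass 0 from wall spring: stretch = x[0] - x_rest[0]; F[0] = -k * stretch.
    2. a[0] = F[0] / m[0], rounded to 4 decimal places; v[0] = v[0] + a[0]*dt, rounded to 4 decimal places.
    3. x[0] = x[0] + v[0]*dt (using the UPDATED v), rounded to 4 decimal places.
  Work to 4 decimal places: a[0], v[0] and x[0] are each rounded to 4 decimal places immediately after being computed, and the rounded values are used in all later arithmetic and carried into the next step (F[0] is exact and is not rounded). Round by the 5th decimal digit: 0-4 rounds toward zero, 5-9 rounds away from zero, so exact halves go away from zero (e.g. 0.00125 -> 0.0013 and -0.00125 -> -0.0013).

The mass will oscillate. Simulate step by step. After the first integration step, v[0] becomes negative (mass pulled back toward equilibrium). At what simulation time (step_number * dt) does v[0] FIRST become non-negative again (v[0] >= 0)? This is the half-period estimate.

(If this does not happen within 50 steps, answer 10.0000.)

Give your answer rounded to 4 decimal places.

Step 0: x=[5.8000] v=[0.0000]
Step 1: x=[5.4234] v=[-1.8831]
Step 2: x=[4.7119] v=[-3.5576]
Step 3: x=[3.7443] v=[-4.8380]
Step 4: x=[2.6278] v=[-5.5825]
Step 5: x=[1.4861] v=[-5.7087]
Step 6: x=[0.4456] v=[-5.2025]
Step 7: x=[-0.3784] v=[-4.1201]
Step 8: x=[-0.8947] v=[-2.5813]
Step 9: x=[-1.0460] v=[-0.7565]
Step 10: x=[-0.8156] v=[1.1521]
First v>=0 after going negative at step 10, time=2.0000

Answer: 2.0000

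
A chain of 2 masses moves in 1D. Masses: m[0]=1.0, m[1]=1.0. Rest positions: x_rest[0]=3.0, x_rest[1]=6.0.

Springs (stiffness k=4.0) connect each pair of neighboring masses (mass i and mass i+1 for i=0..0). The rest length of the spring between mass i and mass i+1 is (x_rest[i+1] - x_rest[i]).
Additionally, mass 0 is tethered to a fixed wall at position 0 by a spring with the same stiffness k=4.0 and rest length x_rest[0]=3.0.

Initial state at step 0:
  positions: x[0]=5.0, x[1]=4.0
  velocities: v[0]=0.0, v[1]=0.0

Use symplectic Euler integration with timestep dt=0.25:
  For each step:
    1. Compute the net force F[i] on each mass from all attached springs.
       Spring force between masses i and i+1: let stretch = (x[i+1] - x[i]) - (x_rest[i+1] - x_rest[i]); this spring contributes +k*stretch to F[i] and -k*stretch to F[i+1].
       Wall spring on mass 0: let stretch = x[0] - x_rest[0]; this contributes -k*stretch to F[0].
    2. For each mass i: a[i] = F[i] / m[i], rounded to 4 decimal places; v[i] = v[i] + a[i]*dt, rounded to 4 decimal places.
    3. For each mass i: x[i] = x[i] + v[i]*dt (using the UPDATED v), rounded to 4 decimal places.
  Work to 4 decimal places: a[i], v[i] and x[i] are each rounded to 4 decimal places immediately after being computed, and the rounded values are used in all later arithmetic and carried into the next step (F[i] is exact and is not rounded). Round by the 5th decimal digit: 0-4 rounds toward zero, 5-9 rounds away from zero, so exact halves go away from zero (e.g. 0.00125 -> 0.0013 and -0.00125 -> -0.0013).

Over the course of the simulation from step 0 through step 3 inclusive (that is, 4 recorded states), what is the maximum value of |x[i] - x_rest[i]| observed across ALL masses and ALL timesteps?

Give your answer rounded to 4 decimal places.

Step 0: x=[5.0000 4.0000] v=[0.0000 0.0000]
Step 1: x=[3.5000 5.0000] v=[-6.0000 4.0000]
Step 2: x=[1.5000 6.3750] v=[-8.0000 5.5000]
Step 3: x=[0.3438 7.2813] v=[-4.6250 3.6250]
Max displacement = 2.6562

Answer: 2.6562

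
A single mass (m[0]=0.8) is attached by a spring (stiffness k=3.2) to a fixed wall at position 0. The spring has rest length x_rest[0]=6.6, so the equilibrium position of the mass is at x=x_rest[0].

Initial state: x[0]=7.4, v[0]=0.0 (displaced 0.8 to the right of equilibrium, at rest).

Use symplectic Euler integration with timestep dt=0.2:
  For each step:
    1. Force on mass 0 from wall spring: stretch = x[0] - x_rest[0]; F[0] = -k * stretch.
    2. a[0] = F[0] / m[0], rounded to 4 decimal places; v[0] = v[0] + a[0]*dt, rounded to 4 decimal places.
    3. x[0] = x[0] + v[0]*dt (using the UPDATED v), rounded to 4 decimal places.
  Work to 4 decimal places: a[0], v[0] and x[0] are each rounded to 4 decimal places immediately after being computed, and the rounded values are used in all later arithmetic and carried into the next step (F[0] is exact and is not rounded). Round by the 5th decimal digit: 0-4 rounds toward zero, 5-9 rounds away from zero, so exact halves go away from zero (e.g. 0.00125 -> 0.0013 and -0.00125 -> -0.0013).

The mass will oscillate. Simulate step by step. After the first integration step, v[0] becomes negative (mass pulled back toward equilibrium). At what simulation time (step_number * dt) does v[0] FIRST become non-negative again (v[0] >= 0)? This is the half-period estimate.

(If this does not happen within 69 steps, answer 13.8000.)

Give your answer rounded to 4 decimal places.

Answer: 1.6000

Derivation:
Step 0: x=[7.4000] v=[0.0000]
Step 1: x=[7.2720] v=[-0.6400]
Step 2: x=[7.0365] v=[-1.1776]
Step 3: x=[6.7311] v=[-1.5268]
Step 4: x=[6.4048] v=[-1.6317]
Step 5: x=[6.1097] v=[-1.4755]
Step 6: x=[5.8930] v=[-1.0833]
Step 7: x=[5.7895] v=[-0.5177]
Step 8: x=[5.8156] v=[0.1307]
First v>=0 after going negative at step 8, time=1.6000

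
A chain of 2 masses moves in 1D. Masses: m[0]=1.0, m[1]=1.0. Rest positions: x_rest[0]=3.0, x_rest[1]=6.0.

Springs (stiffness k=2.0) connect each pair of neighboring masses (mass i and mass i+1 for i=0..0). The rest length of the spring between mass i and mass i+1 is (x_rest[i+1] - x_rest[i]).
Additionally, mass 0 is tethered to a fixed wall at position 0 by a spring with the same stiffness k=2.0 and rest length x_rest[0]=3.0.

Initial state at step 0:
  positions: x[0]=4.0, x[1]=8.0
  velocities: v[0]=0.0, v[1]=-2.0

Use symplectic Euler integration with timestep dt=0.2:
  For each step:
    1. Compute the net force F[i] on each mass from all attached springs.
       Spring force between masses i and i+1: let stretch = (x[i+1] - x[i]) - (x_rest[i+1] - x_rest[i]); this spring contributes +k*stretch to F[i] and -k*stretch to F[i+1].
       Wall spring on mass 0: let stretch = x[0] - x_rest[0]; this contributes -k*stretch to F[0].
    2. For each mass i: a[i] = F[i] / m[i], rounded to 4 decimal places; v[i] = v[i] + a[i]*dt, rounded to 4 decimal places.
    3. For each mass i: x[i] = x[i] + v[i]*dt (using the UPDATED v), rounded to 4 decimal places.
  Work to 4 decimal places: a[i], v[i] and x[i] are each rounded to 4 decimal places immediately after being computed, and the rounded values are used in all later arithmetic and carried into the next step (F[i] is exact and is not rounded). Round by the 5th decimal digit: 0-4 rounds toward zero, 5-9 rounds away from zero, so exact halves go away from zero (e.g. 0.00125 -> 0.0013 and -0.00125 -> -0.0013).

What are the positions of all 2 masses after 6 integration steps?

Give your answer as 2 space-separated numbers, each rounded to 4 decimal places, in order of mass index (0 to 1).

Answer: 2.9215 5.1588

Derivation:
Step 0: x=[4.0000 8.0000] v=[0.0000 -2.0000]
Step 1: x=[4.0000 7.5200] v=[0.0000 -2.4000]
Step 2: x=[3.9616 6.9984] v=[-0.1920 -2.6080]
Step 3: x=[3.8492 6.4739] v=[-0.5619 -2.6227]
Step 4: x=[3.6389 5.9794] v=[-1.0517 -2.4726]
Step 5: x=[3.3247 5.5376] v=[-1.5711 -2.2088]
Step 6: x=[2.9215 5.1588] v=[-2.0158 -1.8940]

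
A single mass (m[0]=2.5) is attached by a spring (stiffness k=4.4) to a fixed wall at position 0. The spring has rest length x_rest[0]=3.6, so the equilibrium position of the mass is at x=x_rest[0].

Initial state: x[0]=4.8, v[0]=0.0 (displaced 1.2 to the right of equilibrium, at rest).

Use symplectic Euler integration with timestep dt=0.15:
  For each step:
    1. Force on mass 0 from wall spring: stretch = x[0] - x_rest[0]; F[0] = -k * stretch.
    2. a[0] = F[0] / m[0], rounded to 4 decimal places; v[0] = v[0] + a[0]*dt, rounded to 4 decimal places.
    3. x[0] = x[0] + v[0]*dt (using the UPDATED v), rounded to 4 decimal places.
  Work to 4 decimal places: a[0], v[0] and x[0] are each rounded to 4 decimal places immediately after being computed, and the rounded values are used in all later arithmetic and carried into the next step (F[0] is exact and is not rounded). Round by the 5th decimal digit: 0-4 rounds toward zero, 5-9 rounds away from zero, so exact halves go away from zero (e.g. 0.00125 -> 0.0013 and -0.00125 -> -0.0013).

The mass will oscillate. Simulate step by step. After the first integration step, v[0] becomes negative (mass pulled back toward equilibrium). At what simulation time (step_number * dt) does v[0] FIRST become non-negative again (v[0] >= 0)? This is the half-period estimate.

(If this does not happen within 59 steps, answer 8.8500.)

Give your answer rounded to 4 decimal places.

Answer: 2.4000

Derivation:
Step 0: x=[4.8000] v=[0.0000]
Step 1: x=[4.7525] v=[-0.3168]
Step 2: x=[4.6593] v=[-0.6211]
Step 3: x=[4.5242] v=[-0.9008]
Step 4: x=[4.3525] v=[-1.1448]
Step 5: x=[4.1510] v=[-1.3435]
Step 6: x=[3.9277] v=[-1.4890]
Step 7: x=[3.6914] v=[-1.5755]
Step 8: x=[3.4515] v=[-1.5996]
Step 9: x=[3.2174] v=[-1.5604]
Step 10: x=[2.9985] v=[-1.4594]
Step 11: x=[2.8034] v=[-1.3006]
Step 12: x=[2.6399] v=[-1.0903]
Step 13: x=[2.5144] v=[-0.8368]
Step 14: x=[2.4319] v=[-0.5502]
Step 15: x=[2.3956] v=[-0.2418]
Step 16: x=[2.4070] v=[0.0762]
First v>=0 after going negative at step 16, time=2.4000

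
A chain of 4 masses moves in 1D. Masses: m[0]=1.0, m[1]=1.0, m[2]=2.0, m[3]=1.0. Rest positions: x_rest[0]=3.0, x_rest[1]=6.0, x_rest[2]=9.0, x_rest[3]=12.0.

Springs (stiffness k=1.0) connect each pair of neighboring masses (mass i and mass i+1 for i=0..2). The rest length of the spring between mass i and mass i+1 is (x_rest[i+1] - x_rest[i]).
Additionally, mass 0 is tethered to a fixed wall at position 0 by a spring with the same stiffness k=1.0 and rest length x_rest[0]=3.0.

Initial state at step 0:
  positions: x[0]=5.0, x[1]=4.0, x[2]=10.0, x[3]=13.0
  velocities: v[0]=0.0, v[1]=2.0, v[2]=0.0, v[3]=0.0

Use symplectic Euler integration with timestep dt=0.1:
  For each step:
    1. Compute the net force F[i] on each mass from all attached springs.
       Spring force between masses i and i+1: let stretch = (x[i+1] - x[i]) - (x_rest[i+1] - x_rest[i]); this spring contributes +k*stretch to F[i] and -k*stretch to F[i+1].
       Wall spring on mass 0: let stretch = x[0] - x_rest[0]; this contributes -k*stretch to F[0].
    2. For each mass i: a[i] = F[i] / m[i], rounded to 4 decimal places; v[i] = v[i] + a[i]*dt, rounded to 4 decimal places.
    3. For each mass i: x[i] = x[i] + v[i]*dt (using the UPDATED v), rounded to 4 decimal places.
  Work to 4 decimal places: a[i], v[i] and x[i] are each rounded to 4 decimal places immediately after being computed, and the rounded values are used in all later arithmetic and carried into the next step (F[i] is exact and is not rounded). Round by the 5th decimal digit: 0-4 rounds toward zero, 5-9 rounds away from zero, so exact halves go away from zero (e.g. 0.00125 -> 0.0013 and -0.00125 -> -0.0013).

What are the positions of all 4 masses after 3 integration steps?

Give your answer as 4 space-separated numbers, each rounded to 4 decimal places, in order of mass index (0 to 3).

Answer: 4.6574 4.9935 9.9165 12.9993

Derivation:
Step 0: x=[5.0000 4.0000 10.0000 13.0000] v=[0.0000 2.0000 0.0000 0.0000]
Step 1: x=[4.9400 4.2700 9.9850 13.0000] v=[-0.6000 2.7000 -0.1500 0.0000]
Step 2: x=[4.8239 4.6039 9.9565 12.9999] v=[-1.1610 3.3385 -0.2850 -0.0015]
Step 3: x=[4.6574 4.9935 9.9165 12.9993] v=[-1.6654 3.8958 -0.4005 -0.0058]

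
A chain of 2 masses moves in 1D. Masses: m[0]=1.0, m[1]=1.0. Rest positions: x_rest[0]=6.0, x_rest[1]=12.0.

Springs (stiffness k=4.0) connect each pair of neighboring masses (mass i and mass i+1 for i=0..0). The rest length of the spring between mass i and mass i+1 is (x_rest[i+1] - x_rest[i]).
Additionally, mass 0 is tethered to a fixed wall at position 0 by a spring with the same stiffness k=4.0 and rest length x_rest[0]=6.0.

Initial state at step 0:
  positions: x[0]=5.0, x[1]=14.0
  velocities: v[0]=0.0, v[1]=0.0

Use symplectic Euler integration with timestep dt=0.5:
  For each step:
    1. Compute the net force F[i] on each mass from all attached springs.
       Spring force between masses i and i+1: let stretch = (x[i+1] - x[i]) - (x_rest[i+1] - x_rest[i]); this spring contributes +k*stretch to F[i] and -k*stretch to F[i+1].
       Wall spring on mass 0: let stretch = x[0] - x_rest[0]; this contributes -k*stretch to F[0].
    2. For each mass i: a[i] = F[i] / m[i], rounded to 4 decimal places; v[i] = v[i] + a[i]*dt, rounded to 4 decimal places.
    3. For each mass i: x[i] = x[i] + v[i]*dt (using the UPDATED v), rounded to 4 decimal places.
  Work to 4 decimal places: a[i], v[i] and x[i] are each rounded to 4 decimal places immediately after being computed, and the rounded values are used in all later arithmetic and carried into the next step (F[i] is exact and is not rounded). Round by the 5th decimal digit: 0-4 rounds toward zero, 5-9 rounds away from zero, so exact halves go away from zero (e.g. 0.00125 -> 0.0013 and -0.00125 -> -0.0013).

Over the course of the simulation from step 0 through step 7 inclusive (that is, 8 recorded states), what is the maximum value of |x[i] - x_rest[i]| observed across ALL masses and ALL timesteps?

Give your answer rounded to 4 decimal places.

Step 0: x=[5.0000 14.0000] v=[0.0000 0.0000]
Step 1: x=[9.0000 11.0000] v=[8.0000 -6.0000]
Step 2: x=[6.0000 12.0000] v=[-6.0000 2.0000]
Step 3: x=[3.0000 13.0000] v=[-6.0000 2.0000]
Step 4: x=[7.0000 10.0000] v=[8.0000 -6.0000]
Step 5: x=[7.0000 10.0000] v=[0.0000 0.0000]
Step 6: x=[3.0000 13.0000] v=[-8.0000 6.0000]
Step 7: x=[6.0000 12.0000] v=[6.0000 -2.0000]
Max displacement = 3.0000

Answer: 3.0000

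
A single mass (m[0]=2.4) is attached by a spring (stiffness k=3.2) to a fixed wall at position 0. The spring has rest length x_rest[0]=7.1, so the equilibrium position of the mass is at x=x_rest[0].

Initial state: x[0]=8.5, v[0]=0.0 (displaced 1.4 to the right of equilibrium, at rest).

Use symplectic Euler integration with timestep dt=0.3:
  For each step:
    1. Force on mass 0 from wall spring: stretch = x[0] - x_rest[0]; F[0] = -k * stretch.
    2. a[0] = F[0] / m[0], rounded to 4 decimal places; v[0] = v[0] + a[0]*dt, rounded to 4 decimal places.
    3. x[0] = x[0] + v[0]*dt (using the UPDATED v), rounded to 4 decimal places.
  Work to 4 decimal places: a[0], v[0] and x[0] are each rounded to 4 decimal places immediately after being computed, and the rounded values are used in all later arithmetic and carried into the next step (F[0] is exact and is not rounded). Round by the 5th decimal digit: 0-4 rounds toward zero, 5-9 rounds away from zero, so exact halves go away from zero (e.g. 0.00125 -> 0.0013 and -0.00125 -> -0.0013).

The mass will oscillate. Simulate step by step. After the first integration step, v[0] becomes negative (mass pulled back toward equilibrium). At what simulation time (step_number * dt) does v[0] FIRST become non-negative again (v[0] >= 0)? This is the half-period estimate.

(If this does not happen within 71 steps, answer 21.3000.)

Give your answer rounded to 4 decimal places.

Answer: 3.0000

Derivation:
Step 0: x=[8.5000] v=[0.0000]
Step 1: x=[8.3320] v=[-0.5600]
Step 2: x=[8.0162] v=[-1.0528]
Step 3: x=[7.5904] v=[-1.4193]
Step 4: x=[7.1058] v=[-1.6155]
Step 5: x=[6.6205] v=[-1.6178]
Step 6: x=[6.1927] v=[-1.4260]
Step 7: x=[5.8738] v=[-1.0631]
Step 8: x=[5.7020] v=[-0.5726]
Step 9: x=[5.6980] v=[-0.0134]
Step 10: x=[5.8622] v=[0.5474]
First v>=0 after going negative at step 10, time=3.0000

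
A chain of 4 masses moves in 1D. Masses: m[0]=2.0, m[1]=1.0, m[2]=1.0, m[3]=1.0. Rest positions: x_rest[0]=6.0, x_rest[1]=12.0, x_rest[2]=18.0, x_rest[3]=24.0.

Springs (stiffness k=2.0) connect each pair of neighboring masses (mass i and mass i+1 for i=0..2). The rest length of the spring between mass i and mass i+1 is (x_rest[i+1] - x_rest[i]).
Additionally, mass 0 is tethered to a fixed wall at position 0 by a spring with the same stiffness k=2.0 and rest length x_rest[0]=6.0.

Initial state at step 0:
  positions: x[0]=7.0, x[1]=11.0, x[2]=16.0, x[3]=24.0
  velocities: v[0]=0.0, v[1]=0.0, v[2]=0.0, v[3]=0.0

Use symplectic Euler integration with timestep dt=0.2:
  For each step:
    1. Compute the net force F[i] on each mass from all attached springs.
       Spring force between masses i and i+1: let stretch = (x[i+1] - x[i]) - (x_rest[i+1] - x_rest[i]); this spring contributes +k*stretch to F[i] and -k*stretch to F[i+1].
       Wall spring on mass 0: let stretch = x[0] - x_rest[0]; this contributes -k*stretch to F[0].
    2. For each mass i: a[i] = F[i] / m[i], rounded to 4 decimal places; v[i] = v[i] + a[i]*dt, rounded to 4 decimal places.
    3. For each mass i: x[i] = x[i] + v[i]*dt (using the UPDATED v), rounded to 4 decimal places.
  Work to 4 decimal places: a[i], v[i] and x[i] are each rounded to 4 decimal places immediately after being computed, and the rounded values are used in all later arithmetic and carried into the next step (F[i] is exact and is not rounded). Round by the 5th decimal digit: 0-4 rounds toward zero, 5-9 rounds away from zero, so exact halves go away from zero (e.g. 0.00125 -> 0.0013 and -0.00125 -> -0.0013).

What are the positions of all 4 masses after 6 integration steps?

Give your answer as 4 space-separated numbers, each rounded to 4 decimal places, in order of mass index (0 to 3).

Step 0: x=[7.0000 11.0000 16.0000 24.0000] v=[0.0000 0.0000 0.0000 0.0000]
Step 1: x=[6.8800 11.0800 16.2400 23.8400] v=[-0.6000 0.4000 1.2000 -0.8000]
Step 2: x=[6.6528 11.2368 16.6752 23.5520] v=[-1.1360 0.7840 2.1760 -1.4400]
Step 3: x=[6.3428 11.4620 17.2255 23.1939] v=[-1.5498 1.1258 2.7514 -1.7907]
Step 4: x=[5.9839 11.7387 17.7922 22.8383] v=[-1.7945 1.3835 2.8334 -1.7781]
Step 5: x=[5.6158 12.0393 18.2783 22.5590] v=[-1.8403 1.5030 2.4304 -1.3965]
Step 6: x=[5.2800 12.3251 18.6077 22.4172] v=[-1.6788 1.4292 1.6471 -0.7088]

Answer: 5.2800 12.3251 18.6077 22.4172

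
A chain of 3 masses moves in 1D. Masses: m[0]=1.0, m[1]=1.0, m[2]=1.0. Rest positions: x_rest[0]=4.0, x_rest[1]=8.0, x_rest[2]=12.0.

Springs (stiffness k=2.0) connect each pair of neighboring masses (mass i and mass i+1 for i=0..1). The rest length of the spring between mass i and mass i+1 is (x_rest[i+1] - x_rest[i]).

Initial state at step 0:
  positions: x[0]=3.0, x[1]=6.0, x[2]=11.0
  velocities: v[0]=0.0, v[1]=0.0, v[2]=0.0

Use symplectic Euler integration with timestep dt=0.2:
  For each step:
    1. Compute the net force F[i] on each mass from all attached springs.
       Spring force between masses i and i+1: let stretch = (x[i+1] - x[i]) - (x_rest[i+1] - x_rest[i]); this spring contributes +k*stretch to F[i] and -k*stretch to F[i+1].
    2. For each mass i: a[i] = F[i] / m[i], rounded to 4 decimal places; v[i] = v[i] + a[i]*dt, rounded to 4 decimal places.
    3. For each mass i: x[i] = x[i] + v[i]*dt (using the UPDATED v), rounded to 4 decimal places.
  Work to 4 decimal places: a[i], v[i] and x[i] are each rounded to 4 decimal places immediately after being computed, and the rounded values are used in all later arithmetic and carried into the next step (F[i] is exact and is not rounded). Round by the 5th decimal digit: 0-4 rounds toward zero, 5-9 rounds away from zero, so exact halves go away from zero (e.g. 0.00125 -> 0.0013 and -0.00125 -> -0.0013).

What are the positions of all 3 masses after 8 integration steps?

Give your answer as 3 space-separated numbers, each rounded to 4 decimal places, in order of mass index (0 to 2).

Step 0: x=[3.0000 6.0000 11.0000] v=[0.0000 0.0000 0.0000]
Step 1: x=[2.9200 6.1600 10.9200] v=[-0.4000 0.8000 -0.4000]
Step 2: x=[2.7792 6.4416 10.7792] v=[-0.7040 1.4080 -0.7040]
Step 3: x=[2.6114 6.7772 10.6114] v=[-0.8390 1.6781 -0.8390]
Step 4: x=[2.4569 7.0863 10.4569] v=[-0.7727 1.5455 -0.7727]
Step 5: x=[2.3527 7.2947 10.3527] v=[-0.5209 1.0420 -0.5209]
Step 6: x=[2.3239 7.3524 10.3239] v=[-0.1441 0.2884 -0.1441]
Step 7: x=[2.3774 7.2455 10.3774] v=[0.2673 -0.5344 0.2673]
Step 8: x=[2.5003 6.9997 10.5003] v=[0.6145 -1.2289 0.6145]

Answer: 2.5003 6.9997 10.5003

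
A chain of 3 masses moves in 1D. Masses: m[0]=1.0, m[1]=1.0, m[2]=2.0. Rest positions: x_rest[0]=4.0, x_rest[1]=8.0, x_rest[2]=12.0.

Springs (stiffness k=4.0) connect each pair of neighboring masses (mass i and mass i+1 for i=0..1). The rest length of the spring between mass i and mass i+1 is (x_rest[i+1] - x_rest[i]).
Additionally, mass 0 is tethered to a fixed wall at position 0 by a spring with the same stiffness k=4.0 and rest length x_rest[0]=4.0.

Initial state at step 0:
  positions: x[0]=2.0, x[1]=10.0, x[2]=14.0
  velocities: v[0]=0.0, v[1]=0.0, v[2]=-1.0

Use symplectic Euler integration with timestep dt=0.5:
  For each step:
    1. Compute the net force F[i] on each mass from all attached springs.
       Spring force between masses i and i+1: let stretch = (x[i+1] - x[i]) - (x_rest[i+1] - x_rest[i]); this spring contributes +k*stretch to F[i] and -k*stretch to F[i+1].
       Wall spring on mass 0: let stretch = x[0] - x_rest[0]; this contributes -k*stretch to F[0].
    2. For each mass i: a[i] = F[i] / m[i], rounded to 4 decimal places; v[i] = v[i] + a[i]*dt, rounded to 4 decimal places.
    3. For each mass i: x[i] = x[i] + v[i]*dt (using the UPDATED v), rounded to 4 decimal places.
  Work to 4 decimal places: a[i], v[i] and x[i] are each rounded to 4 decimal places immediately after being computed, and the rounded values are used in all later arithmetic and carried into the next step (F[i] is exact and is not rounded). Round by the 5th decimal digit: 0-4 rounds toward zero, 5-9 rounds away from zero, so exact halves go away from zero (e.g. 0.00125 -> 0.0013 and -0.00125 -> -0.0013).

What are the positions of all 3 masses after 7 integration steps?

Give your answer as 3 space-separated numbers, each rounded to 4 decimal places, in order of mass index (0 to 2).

Step 0: x=[2.0000 10.0000 14.0000] v=[0.0000 0.0000 -1.0000]
Step 1: x=[8.0000 6.0000 13.5000] v=[12.0000 -8.0000 -1.0000]
Step 2: x=[4.0000 11.5000 11.2500] v=[-8.0000 11.0000 -4.5000]
Step 3: x=[3.5000 9.2500 11.1250] v=[-1.0000 -4.5000 -0.2500]
Step 4: x=[5.2500 3.1250 12.0625] v=[3.5000 -12.2500 1.8750]
Step 5: x=[-0.3750 8.0625 10.5313] v=[-11.2500 9.8750 -3.0625]
Step 6: x=[2.8125 7.0313 9.7657] v=[6.3750 -2.0624 -1.5313]
Step 7: x=[7.4063 4.5157 9.6329] v=[9.1876 -5.0312 -0.2657]

Answer: 7.4063 4.5157 9.6329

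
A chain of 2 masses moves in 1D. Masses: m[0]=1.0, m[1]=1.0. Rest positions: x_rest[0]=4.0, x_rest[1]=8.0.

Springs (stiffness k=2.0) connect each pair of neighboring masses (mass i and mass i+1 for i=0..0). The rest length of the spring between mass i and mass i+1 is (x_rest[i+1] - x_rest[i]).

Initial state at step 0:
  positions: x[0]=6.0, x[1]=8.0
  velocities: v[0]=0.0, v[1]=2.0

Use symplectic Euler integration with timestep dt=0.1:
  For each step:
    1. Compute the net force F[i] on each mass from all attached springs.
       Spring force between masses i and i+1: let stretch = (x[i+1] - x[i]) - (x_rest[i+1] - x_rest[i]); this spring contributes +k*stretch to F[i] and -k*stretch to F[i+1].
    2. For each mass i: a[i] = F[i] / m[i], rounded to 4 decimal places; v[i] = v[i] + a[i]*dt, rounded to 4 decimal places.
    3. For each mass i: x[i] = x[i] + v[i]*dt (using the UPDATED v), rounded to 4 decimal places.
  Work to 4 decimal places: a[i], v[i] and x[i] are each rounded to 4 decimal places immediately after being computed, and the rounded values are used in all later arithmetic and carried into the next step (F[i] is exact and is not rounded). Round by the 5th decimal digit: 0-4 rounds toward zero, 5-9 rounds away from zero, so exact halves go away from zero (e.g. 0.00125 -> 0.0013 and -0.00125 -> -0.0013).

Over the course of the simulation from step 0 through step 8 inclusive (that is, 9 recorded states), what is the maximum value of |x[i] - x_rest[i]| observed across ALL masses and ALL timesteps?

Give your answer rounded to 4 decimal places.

Step 0: x=[6.0000 8.0000] v=[0.0000 2.0000]
Step 1: x=[5.9600 8.2400] v=[-0.4000 2.4000]
Step 2: x=[5.8856 8.5144] v=[-0.7440 2.7440]
Step 3: x=[5.7838 8.8162] v=[-1.0182 3.0182]
Step 4: x=[5.6626 9.1374] v=[-1.2117 3.2117]
Step 5: x=[5.5309 9.4691] v=[-1.3167 3.3167]
Step 6: x=[5.3980 9.8020] v=[-1.3291 3.3291]
Step 7: x=[5.2732 10.1268] v=[-1.2483 3.2483]
Step 8: x=[5.1654 10.4346] v=[-1.0776 3.0776]
Max displacement = 2.4346

Answer: 2.4346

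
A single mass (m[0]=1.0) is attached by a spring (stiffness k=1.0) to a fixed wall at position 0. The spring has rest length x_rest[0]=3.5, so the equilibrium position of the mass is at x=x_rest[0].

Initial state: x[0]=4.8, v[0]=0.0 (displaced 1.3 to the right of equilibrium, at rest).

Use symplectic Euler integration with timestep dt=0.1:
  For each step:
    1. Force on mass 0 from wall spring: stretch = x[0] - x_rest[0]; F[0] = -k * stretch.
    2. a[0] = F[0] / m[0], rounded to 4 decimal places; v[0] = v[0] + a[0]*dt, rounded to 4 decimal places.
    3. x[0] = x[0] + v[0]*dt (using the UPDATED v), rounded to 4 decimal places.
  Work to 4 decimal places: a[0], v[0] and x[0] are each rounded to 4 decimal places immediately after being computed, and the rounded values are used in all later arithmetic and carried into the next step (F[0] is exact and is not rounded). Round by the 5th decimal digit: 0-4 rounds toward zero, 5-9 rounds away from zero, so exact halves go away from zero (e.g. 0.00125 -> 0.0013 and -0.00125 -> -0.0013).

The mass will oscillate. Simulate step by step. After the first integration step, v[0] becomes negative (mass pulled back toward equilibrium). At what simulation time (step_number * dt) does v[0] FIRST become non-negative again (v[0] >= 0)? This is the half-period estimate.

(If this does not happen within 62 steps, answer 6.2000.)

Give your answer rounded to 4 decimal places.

Answer: 3.2000

Derivation:
Step 0: x=[4.8000] v=[0.0000]
Step 1: x=[4.7870] v=[-0.1300]
Step 2: x=[4.7611] v=[-0.2587]
Step 3: x=[4.7226] v=[-0.3848]
Step 4: x=[4.6719] v=[-0.5071]
Step 5: x=[4.6095] v=[-0.6243]
Step 6: x=[4.5360] v=[-0.7353]
Step 7: x=[4.4521] v=[-0.8389]
Step 8: x=[4.3587] v=[-0.9341]
Step 9: x=[4.2567] v=[-1.0200]
Step 10: x=[4.1471] v=[-1.0957]
Step 11: x=[4.0311] v=[-1.1604]
Step 12: x=[3.9098] v=[-1.2135]
Step 13: x=[3.7844] v=[-1.2545]
Step 14: x=[3.6561] v=[-1.2829]
Step 15: x=[3.5263] v=[-1.2985]
Step 16: x=[3.3962] v=[-1.3011]
Step 17: x=[3.2671] v=[-1.2907]
Step 18: x=[3.1404] v=[-1.2674]
Step 19: x=[3.0173] v=[-1.2314]
Step 20: x=[2.8990] v=[-1.1831]
Step 21: x=[2.7867] v=[-1.1230]
Step 22: x=[2.6815] v=[-1.0517]
Step 23: x=[2.5845] v=[-0.9699]
Step 24: x=[2.4967] v=[-0.8784]
Step 25: x=[2.4189] v=[-0.7781]
Step 26: x=[2.3519] v=[-0.6700]
Step 27: x=[2.2964] v=[-0.5552]
Step 28: x=[2.2529] v=[-0.4348]
Step 29: x=[2.2219] v=[-0.3101]
Step 30: x=[2.2037] v=[-0.1823]
Step 31: x=[2.1984] v=[-0.0527]
Step 32: x=[2.2062] v=[0.0775]
First v>=0 after going negative at step 32, time=3.2000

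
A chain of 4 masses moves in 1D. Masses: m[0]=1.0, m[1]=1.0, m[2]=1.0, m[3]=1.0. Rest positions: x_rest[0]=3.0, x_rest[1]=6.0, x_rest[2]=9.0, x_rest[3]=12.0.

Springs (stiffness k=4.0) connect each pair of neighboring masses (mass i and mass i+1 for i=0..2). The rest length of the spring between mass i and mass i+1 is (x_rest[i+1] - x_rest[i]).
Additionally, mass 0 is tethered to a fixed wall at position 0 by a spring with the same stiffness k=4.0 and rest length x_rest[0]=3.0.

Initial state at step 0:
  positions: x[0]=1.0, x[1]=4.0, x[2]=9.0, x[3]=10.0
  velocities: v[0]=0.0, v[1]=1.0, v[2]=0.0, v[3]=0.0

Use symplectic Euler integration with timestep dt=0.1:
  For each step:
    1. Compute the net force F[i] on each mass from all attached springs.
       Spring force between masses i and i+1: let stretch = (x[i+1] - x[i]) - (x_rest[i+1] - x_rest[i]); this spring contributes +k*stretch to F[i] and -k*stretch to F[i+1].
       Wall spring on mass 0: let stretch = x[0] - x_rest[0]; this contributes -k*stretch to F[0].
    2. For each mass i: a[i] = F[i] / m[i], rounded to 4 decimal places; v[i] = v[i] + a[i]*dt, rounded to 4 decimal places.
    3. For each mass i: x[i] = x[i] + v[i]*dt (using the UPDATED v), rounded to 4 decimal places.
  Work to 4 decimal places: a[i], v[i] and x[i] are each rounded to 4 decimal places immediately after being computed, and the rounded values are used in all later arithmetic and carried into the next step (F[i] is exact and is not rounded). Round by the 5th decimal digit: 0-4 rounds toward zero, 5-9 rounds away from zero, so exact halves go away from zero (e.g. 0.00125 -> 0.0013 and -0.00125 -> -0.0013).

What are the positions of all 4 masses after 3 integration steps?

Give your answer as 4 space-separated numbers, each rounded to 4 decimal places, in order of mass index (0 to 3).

Step 0: x=[1.0000 4.0000 9.0000 10.0000] v=[0.0000 1.0000 0.0000 0.0000]
Step 1: x=[1.0800 4.1800 8.8400 10.0800] v=[0.8000 1.8000 -1.6000 0.8000]
Step 2: x=[1.2408 4.4224 8.5432 10.2304] v=[1.6080 2.4240 -2.9680 1.5040]
Step 3: x=[1.4792 4.7024 8.1491 10.4333] v=[2.3843 2.7997 -3.9414 2.0291]

Answer: 1.4792 4.7024 8.1491 10.4333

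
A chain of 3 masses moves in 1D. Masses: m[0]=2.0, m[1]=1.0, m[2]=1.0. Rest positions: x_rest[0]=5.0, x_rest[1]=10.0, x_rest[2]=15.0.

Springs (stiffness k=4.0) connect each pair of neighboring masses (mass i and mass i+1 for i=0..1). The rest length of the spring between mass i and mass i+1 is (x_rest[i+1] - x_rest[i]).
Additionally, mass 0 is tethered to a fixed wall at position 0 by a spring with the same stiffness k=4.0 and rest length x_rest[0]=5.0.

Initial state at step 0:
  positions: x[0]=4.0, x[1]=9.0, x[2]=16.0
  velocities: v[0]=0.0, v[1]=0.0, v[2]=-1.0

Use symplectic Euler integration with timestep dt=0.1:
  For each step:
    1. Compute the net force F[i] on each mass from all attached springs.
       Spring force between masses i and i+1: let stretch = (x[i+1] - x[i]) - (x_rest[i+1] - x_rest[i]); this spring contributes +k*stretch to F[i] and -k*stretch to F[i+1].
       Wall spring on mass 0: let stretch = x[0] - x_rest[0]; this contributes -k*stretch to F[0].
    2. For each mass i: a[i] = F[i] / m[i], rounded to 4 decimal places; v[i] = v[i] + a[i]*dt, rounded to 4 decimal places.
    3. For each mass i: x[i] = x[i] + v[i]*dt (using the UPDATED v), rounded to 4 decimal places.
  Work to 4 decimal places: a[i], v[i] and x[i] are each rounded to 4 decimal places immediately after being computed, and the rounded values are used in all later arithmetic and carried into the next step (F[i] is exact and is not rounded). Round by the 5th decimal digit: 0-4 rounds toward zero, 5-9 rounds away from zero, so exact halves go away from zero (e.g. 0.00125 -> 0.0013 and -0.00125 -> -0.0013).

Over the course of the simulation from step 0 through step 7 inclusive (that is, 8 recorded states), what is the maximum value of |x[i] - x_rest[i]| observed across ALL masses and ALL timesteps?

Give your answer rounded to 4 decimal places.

Answer: 1.0637

Derivation:
Step 0: x=[4.0000 9.0000 16.0000] v=[0.0000 0.0000 -1.0000]
Step 1: x=[4.0200 9.0800 15.8200] v=[0.2000 0.8000 -1.8000]
Step 2: x=[4.0608 9.2272 15.5704] v=[0.4080 1.4720 -2.4960]
Step 3: x=[4.1237 9.4215 15.2671] v=[0.6291 1.9427 -3.0333]
Step 4: x=[4.2101 9.6377 14.9300] v=[0.8639 2.1618 -3.3715]
Step 5: x=[4.3208 9.8485 14.5812] v=[1.1074 2.1077 -3.4884]
Step 6: x=[4.4557 10.0275 14.2431] v=[1.3488 1.7897 -3.3815]
Step 7: x=[4.6129 10.1522 13.9363] v=[1.5720 1.2472 -3.0677]
Max displacement = 1.0637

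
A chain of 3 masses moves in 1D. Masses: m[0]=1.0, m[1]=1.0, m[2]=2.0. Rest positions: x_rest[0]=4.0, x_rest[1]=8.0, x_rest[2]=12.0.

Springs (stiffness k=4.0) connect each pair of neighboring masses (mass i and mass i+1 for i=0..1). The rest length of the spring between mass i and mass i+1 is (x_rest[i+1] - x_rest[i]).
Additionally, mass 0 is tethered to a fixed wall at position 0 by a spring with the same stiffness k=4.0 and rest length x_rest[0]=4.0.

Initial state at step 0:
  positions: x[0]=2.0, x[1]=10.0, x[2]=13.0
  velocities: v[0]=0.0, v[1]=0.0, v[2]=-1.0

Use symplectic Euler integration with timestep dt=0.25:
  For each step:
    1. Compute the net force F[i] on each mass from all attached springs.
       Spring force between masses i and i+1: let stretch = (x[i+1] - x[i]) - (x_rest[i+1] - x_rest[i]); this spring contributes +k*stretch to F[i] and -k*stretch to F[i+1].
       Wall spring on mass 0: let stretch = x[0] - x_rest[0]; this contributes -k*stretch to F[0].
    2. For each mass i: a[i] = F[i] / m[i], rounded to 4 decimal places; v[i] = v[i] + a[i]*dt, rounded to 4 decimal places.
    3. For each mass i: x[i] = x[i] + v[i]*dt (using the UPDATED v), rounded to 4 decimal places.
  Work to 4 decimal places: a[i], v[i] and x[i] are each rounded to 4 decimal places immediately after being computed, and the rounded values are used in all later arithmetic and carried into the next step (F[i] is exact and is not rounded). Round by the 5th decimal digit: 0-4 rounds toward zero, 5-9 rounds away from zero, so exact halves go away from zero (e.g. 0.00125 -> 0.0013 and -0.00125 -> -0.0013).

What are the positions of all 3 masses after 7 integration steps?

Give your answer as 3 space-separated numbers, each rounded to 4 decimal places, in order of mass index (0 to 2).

Step 0: x=[2.0000 10.0000 13.0000] v=[0.0000 0.0000 -1.0000]
Step 1: x=[3.5000 8.7500 12.8750] v=[6.0000 -5.0000 -0.5000]
Step 2: x=[5.4375 7.2188 12.7344] v=[7.7500 -6.1250 -0.5625]
Step 3: x=[6.4610 6.6211 12.4043] v=[4.0938 -2.3907 -1.3203]
Step 4: x=[5.9092 7.4292 11.8513] v=[-2.2071 3.2324 -2.2119]
Step 5: x=[4.2601 8.9628 11.2456] v=[-6.5963 6.1345 -2.4230]
Step 6: x=[2.7217 9.8915 10.8545] v=[-6.1537 3.7146 -1.5644]
Step 7: x=[2.2953 9.2685 10.8430] v=[-1.7056 -2.4922 -0.0459]

Answer: 2.2953 9.2685 10.8430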